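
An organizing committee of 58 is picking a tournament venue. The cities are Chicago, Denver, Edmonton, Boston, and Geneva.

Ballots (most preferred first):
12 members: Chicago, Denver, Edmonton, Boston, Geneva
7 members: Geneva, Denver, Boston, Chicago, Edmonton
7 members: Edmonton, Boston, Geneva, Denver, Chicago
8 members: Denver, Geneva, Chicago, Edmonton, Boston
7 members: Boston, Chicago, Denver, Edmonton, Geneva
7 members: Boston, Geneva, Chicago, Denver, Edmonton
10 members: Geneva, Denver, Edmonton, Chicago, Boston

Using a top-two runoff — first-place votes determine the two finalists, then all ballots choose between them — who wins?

Round 1 first-place votes: Chicago 12, Denver 8, Edmonton 7, Boston 14, Geneva 17. Geneva and Boston advance.
Runoff: Geneva is ranked above Boston on 25 ballots, Boston above Geneva on 33.

Boston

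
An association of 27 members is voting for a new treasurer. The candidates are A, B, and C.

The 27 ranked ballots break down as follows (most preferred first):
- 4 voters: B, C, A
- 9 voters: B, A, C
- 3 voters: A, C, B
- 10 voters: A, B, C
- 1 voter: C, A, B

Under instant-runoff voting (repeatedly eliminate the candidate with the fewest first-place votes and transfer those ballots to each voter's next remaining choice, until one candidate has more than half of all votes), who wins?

A

Round 1: A 13, B 13, C 1. C eliminated.
Round 2: A 14, B 13. A has a majority (≥14).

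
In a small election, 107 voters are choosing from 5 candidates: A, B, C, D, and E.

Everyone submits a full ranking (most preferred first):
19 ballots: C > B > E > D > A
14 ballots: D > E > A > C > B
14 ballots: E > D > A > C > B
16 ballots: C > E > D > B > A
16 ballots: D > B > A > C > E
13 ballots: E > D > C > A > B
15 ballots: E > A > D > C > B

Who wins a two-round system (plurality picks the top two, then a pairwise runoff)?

Round 1 first-place votes: A 0, B 0, C 35, D 30, E 42. E and C advance.
Runoff: E is ranked above C on 56 ballots, C above E on 51.

E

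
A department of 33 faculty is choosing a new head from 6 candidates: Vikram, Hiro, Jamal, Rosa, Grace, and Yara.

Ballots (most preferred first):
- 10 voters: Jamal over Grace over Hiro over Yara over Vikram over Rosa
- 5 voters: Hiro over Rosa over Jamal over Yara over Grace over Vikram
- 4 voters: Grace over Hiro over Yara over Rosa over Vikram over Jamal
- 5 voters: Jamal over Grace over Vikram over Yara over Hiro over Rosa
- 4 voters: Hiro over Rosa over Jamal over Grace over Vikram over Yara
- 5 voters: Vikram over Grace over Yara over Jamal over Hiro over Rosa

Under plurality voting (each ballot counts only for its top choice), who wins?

First-place votes: Vikram 5, Hiro 9, Jamal 15, Rosa 0, Grace 4, Yara 0.

Jamal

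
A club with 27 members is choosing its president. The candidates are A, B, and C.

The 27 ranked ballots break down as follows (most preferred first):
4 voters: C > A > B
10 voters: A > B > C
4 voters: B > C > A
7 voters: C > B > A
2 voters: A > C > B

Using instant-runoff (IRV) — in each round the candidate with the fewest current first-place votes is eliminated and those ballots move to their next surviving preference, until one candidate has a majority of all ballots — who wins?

C

Round 1: A 12, B 4, C 11. B eliminated.
Round 2: A 12, C 15. C has a majority (≥14).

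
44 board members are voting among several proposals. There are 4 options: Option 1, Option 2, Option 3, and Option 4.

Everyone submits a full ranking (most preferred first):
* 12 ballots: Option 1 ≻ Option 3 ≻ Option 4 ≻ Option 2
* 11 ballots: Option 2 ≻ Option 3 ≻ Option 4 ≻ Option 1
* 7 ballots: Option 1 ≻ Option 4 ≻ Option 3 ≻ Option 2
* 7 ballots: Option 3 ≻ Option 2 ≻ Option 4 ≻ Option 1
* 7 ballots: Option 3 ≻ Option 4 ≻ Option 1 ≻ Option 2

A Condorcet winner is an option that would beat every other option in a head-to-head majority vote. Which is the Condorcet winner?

Option 3

Option 3 vs Option 1: 25–19
Option 3 vs Option 2: 33–11
Option 3 vs Option 4: 37–7
Option 3 beats every other option.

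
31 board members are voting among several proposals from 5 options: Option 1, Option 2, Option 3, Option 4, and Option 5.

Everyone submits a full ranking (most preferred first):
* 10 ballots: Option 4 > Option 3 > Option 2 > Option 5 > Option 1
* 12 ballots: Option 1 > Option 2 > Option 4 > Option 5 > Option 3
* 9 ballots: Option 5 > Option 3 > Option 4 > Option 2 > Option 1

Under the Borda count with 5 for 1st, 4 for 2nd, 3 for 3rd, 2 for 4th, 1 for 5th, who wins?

Option 4

Option 1: 10×1 + 12×5 + 9×1 = 79
Option 2: 10×3 + 12×4 + 9×2 = 96
Option 3: 10×4 + 12×1 + 9×4 = 88
Option 4: 10×5 + 12×3 + 9×3 = 113
Option 5: 10×2 + 12×2 + 9×5 = 89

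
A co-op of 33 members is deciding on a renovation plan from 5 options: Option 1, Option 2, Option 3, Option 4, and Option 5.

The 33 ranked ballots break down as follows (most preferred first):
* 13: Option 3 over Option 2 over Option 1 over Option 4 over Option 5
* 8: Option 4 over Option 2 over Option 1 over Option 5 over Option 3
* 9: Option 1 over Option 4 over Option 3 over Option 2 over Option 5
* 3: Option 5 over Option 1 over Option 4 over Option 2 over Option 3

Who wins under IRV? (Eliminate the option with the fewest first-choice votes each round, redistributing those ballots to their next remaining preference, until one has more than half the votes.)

Option 1

Round 1: Option 1 9, Option 2 0, Option 3 13, Option 4 8, Option 5 3. Option 2 eliminated.
Round 2: Option 1 9, Option 3 13, Option 4 8, Option 5 3. Option 5 eliminated.
Round 3: Option 1 12, Option 3 13, Option 4 8. Option 4 eliminated.
Round 4: Option 1 20, Option 3 13. Option 1 has a majority (≥17).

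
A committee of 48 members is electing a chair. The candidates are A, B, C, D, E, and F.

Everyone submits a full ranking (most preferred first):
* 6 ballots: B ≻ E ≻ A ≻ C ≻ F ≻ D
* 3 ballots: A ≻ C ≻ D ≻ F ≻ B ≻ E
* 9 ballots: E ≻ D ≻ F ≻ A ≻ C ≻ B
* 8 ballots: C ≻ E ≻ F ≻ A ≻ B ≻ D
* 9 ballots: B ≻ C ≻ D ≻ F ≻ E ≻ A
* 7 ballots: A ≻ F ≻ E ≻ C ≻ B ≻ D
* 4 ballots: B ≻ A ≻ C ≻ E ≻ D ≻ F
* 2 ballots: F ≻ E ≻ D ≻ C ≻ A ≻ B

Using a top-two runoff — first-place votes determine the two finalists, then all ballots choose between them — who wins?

A

Round 1 first-place votes: A 10, B 19, C 8, D 0, E 9, F 2. B and A advance.
Runoff: B is ranked above A on 19 ballots, A above B on 29.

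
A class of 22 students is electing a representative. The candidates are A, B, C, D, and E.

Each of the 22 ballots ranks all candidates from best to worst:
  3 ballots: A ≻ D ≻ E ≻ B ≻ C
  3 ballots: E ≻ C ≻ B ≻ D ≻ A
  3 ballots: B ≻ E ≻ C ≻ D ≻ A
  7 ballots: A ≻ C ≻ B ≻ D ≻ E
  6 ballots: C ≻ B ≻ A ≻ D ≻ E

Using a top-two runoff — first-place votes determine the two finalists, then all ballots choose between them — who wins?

Round 1 first-place votes: A 10, B 3, C 6, D 0, E 3. A and C advance.
Runoff: A is ranked above C on 10 ballots, C above A on 12.

C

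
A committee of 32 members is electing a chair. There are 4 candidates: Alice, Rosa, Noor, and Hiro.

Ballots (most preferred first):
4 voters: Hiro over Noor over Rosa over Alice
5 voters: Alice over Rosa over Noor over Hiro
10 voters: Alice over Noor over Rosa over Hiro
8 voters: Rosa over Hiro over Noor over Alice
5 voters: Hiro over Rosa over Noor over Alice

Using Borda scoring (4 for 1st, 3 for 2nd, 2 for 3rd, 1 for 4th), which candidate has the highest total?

Rosa

Alice: 4×1 + 5×4 + 10×4 + 8×1 + 5×1 = 77
Rosa: 4×2 + 5×3 + 10×2 + 8×4 + 5×3 = 90
Noor: 4×3 + 5×2 + 10×3 + 8×2 + 5×2 = 78
Hiro: 4×4 + 5×1 + 10×1 + 8×3 + 5×4 = 75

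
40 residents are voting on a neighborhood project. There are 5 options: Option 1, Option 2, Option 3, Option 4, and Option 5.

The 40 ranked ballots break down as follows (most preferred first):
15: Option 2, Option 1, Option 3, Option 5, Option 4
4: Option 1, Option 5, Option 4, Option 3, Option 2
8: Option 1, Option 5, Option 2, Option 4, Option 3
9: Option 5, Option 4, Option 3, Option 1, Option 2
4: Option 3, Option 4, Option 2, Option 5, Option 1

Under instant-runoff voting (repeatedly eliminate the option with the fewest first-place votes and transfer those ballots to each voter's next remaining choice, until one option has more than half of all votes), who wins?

Round 1: Option 1 12, Option 2 15, Option 3 4, Option 4 0, Option 5 9. Option 4 eliminated.
Round 2: Option 1 12, Option 2 15, Option 3 4, Option 5 9. Option 3 eliminated.
Round 3: Option 1 12, Option 2 19, Option 5 9. Option 5 eliminated.
Round 4: Option 1 21, Option 2 19. Option 1 has a majority (≥21).

Option 1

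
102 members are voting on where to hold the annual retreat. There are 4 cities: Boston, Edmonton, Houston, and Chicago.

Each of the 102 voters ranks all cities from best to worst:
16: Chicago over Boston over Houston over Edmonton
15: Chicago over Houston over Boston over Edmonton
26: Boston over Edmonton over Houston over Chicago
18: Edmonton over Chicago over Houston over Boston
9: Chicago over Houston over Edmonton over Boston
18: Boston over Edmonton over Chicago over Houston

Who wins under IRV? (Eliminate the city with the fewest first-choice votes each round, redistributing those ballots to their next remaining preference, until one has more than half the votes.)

Chicago

Round 1: Boston 44, Edmonton 18, Houston 0, Chicago 40. Houston eliminated.
Round 2: Boston 44, Edmonton 18, Chicago 40. Edmonton eliminated.
Round 3: Boston 44, Chicago 58. Chicago has a majority (≥52).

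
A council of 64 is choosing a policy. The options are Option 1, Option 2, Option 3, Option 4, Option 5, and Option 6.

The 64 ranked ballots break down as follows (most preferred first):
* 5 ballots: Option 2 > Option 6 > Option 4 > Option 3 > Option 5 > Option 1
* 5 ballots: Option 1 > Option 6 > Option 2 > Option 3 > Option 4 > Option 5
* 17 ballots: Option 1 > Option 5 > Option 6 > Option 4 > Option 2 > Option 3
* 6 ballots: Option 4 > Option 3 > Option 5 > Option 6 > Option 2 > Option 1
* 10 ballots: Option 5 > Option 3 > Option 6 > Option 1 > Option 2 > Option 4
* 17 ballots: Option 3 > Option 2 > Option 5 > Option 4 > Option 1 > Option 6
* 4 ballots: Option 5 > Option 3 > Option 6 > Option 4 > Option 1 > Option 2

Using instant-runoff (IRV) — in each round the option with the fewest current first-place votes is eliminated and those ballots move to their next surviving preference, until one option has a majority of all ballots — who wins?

Round 1: Option 1 22, Option 2 5, Option 3 17, Option 4 6, Option 5 14, Option 6 0. Option 6 eliminated.
Round 2: Option 1 22, Option 2 5, Option 3 17, Option 4 6, Option 5 14. Option 2 eliminated.
Round 3: Option 1 22, Option 3 17, Option 4 11, Option 5 14. Option 4 eliminated.
Round 4: Option 1 22, Option 3 28, Option 5 14. Option 5 eliminated.
Round 5: Option 1 22, Option 3 42. Option 3 has a majority (≥33).

Option 3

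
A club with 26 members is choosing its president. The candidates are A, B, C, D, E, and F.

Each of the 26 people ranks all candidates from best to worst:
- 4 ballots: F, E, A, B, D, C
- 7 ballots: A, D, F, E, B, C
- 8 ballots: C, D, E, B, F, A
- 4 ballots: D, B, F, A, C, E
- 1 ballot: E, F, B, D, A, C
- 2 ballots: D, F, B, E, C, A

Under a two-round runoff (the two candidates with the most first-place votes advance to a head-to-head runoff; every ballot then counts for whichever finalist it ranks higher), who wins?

A

Round 1 first-place votes: A 7, B 0, C 8, D 6, E 1, F 4. C and A advance.
Runoff: C is ranked above A on 10 ballots, A above C on 16.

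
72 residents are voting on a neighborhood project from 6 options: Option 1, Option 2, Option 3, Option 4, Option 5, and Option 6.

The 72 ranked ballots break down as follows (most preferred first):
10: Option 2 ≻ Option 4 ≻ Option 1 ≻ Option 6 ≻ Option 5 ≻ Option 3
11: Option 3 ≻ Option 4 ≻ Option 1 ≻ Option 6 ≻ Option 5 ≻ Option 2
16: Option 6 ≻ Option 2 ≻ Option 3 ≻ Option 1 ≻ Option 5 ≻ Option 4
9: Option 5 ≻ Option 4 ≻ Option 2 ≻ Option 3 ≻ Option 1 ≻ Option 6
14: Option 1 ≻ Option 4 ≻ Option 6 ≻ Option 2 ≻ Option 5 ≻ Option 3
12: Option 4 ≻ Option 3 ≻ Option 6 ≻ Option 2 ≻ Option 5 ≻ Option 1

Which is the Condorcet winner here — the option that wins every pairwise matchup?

Option 4

Option 4 vs Option 1: 42–30
Option 4 vs Option 2: 46–26
Option 4 vs Option 3: 45–27
Option 4 vs Option 5: 47–25
Option 4 vs Option 6: 56–16
Option 4 beats every other option.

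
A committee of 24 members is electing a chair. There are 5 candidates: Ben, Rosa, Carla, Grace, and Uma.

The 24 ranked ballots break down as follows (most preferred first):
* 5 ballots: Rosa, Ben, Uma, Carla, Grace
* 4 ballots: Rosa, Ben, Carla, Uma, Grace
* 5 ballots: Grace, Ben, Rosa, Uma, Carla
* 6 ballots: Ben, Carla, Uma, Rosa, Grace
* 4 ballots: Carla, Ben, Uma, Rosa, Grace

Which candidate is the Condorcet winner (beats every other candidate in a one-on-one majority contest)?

Ben vs Rosa: 15–9
Ben vs Carla: 20–4
Ben vs Grace: 19–5
Ben vs Uma: 24–0
Ben beats every other candidate.

Ben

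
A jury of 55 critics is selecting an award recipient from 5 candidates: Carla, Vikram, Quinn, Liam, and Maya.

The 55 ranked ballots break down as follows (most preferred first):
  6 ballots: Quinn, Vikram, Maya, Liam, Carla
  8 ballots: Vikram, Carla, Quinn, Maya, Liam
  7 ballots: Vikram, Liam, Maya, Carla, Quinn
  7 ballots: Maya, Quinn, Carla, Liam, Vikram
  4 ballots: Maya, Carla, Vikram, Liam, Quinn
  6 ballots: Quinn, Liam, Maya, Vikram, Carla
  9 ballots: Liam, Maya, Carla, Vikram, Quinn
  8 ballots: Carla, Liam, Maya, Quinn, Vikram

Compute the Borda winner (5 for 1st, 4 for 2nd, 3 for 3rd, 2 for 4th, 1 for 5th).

Maya

Carla: 6×1 + 8×4 + 7×2 + 7×3 + 4×4 + 6×1 + 9×3 + 8×5 = 162
Vikram: 6×4 + 8×5 + 7×5 + 7×1 + 4×3 + 6×2 + 9×2 + 8×1 = 156
Quinn: 6×5 + 8×3 + 7×1 + 7×4 + 4×1 + 6×5 + 9×1 + 8×2 = 148
Liam: 6×2 + 8×1 + 7×4 + 7×2 + 4×2 + 6×4 + 9×5 + 8×4 = 171
Maya: 6×3 + 8×2 + 7×3 + 7×5 + 4×5 + 6×3 + 9×4 + 8×3 = 188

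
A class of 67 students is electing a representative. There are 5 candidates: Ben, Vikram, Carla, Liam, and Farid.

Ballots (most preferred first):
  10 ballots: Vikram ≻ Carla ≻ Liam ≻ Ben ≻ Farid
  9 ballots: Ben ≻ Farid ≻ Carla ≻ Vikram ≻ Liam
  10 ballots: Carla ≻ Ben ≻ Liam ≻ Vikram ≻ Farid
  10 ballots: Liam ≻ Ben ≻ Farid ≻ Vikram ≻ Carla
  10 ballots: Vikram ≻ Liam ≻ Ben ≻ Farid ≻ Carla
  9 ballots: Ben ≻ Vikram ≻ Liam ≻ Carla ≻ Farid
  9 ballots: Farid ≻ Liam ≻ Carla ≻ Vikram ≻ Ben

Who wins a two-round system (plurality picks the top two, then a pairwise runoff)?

Round 1 first-place votes: Ben 18, Vikram 20, Carla 10, Liam 10, Farid 9. Vikram and Ben advance.
Runoff: Vikram is ranked above Ben on 29 ballots, Ben above Vikram on 38.

Ben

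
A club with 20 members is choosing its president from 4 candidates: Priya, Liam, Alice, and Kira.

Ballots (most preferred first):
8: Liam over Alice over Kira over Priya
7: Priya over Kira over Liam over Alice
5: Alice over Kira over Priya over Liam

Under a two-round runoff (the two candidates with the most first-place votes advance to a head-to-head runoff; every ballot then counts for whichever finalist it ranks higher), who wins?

Round 1 first-place votes: Priya 7, Liam 8, Alice 5, Kira 0. Liam and Priya advance.
Runoff: Liam is ranked above Priya on 8 ballots, Priya above Liam on 12.

Priya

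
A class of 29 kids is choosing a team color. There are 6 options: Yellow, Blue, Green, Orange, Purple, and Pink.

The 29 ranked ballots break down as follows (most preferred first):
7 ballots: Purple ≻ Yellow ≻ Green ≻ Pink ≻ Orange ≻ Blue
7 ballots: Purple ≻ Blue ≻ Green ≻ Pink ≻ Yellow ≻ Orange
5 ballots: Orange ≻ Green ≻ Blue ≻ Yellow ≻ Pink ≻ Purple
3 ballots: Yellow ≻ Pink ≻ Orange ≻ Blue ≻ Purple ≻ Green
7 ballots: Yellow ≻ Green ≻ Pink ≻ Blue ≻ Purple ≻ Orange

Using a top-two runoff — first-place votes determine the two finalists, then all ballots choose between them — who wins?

Round 1 first-place votes: Yellow 10, Blue 0, Green 0, Orange 5, Purple 14, Pink 0. Purple and Yellow advance.
Runoff: Purple is ranked above Yellow on 14 ballots, Yellow above Purple on 15.

Yellow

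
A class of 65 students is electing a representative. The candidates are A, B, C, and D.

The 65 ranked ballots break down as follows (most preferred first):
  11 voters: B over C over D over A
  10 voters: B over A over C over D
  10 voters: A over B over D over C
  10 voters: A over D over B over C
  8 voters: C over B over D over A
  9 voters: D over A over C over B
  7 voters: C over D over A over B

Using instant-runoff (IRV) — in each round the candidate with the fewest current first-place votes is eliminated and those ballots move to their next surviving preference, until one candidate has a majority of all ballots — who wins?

Round 1: A 20, B 21, C 15, D 9. D eliminated.
Round 2: A 29, B 21, C 15. C eliminated.
Round 3: A 36, B 29. A has a majority (≥33).

A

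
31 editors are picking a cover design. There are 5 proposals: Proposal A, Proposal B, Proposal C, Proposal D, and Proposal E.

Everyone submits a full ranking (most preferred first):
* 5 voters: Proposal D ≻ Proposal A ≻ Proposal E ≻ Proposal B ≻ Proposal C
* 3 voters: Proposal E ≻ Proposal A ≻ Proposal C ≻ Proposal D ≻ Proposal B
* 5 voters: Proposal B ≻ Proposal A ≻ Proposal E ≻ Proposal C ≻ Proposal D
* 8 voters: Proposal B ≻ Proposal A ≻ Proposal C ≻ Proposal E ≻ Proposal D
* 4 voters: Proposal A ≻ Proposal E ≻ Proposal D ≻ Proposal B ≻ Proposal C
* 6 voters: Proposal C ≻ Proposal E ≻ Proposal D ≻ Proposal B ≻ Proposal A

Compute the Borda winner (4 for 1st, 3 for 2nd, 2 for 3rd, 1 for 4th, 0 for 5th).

Proposal A: 5×3 + 3×3 + 5×3 + 8×3 + 4×4 + 6×0 = 79
Proposal B: 5×1 + 3×0 + 5×4 + 8×4 + 4×1 + 6×1 = 67
Proposal C: 5×0 + 3×2 + 5×1 + 8×2 + 4×0 + 6×4 = 51
Proposal D: 5×4 + 3×1 + 5×0 + 8×0 + 4×2 + 6×2 = 43
Proposal E: 5×2 + 3×4 + 5×2 + 8×1 + 4×3 + 6×3 = 70

Proposal A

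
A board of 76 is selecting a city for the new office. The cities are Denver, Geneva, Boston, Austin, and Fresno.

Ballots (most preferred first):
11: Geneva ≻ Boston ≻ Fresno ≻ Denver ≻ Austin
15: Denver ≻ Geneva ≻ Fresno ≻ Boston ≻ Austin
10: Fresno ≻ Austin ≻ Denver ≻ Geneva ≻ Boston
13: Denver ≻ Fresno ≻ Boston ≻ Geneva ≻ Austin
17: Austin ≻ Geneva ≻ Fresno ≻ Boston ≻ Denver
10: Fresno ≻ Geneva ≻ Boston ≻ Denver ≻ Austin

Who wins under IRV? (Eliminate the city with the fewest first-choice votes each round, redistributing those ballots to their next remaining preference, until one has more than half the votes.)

Round 1: Denver 28, Geneva 11, Boston 0, Austin 17, Fresno 20. Boston eliminated.
Round 2: Denver 28, Geneva 11, Austin 17, Fresno 20. Geneva eliminated.
Round 3: Denver 28, Austin 17, Fresno 31. Austin eliminated.
Round 4: Denver 28, Fresno 48. Fresno has a majority (≥39).

Fresno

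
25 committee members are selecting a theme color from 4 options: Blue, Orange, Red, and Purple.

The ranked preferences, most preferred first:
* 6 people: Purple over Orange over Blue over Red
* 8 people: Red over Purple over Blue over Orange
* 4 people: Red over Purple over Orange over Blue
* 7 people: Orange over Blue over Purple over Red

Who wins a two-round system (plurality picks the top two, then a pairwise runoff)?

Orange

Round 1 first-place votes: Blue 0, Orange 7, Red 12, Purple 6. Red and Orange advance.
Runoff: Red is ranked above Orange on 12 ballots, Orange above Red on 13.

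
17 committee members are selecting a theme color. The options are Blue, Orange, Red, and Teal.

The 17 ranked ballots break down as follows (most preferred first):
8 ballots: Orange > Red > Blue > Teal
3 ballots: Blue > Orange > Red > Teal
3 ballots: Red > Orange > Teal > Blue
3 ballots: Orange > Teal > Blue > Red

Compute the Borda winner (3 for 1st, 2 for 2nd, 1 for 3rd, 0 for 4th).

Orange

Blue: 8×1 + 3×3 + 3×0 + 3×1 = 20
Orange: 8×3 + 3×2 + 3×2 + 3×3 = 45
Red: 8×2 + 3×1 + 3×3 + 3×0 = 28
Teal: 8×0 + 3×0 + 3×1 + 3×2 = 9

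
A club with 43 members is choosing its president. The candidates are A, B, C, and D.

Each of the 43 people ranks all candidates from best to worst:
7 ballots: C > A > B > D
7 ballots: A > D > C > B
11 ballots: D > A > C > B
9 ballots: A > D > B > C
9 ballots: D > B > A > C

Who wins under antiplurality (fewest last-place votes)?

Last-place votes: A 0, B 18, C 18, D 7.

A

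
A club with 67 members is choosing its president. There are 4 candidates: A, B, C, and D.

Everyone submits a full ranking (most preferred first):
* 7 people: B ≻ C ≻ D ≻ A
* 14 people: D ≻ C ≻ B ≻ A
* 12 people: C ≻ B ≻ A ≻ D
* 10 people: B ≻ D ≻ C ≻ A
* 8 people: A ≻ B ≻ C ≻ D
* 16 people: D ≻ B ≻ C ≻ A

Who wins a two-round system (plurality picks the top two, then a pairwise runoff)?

B

Round 1 first-place votes: A 8, B 17, C 12, D 30. D and B advance.
Runoff: D is ranked above B on 30 ballots, B above D on 37.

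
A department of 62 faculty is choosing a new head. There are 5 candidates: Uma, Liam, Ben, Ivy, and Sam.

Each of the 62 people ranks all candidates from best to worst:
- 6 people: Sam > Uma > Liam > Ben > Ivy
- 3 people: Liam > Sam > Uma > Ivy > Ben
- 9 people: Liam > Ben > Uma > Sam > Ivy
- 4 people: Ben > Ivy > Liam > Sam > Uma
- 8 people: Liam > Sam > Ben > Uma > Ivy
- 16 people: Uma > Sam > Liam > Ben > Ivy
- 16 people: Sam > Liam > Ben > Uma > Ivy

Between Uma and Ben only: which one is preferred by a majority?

Uma is ranked above Ben on 25 ballots; Ben above Uma on 37.

Ben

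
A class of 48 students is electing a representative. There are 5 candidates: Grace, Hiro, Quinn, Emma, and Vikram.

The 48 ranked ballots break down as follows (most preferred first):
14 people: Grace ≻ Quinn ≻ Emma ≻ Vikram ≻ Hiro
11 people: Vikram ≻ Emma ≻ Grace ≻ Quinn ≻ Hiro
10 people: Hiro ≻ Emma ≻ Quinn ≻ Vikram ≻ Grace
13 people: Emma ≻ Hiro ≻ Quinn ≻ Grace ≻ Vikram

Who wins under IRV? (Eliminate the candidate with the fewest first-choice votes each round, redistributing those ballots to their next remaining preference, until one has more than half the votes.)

Round 1: Grace 14, Hiro 10, Quinn 0, Emma 13, Vikram 11. Quinn eliminated.
Round 2: Grace 14, Hiro 10, Emma 13, Vikram 11. Hiro eliminated.
Round 3: Grace 14, Emma 23, Vikram 11. Vikram eliminated.
Round 4: Grace 14, Emma 34. Emma has a majority (≥25).

Emma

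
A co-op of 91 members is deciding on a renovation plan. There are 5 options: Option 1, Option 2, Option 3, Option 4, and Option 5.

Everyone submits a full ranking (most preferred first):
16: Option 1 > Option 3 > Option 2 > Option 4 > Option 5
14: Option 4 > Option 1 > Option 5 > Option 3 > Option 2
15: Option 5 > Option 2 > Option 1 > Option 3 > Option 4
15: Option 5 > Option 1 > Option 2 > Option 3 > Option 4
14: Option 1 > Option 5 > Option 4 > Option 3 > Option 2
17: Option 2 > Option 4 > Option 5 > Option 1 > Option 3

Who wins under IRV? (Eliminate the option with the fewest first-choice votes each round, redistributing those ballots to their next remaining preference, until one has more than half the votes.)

Option 5

Round 1: Option 1 30, Option 2 17, Option 3 0, Option 4 14, Option 5 30. Option 3 eliminated.
Round 2: Option 1 30, Option 2 17, Option 4 14, Option 5 30. Option 4 eliminated.
Round 3: Option 1 44, Option 2 17, Option 5 30. Option 2 eliminated.
Round 4: Option 1 44, Option 5 47. Option 5 has a majority (≥46).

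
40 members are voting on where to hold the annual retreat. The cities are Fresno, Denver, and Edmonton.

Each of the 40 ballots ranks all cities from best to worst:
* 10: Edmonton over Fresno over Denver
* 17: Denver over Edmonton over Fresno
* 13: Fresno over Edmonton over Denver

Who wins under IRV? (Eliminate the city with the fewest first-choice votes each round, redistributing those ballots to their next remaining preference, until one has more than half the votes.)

Round 1: Fresno 13, Denver 17, Edmonton 10. Edmonton eliminated.
Round 2: Fresno 23, Denver 17. Fresno has a majority (≥21).

Fresno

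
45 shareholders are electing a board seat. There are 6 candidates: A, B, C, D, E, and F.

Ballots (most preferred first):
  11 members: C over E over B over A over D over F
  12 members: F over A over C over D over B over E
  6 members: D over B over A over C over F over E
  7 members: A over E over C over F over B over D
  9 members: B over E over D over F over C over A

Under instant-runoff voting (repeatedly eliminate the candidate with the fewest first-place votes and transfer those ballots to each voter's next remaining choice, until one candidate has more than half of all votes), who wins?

C

Round 1: A 7, B 9, C 11, D 6, E 0, F 12. E eliminated.
Round 2: A 7, B 9, C 11, D 6, F 12. D eliminated.
Round 3: A 7, B 15, C 11, F 12. A eliminated.
Round 4: B 15, C 18, F 12. F eliminated.
Round 5: B 15, C 30. C has a majority (≥23).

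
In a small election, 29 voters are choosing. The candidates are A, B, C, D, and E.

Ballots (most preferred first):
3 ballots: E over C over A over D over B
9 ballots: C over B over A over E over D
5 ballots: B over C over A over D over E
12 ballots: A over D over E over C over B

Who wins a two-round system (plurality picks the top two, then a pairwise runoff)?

Round 1 first-place votes: A 12, B 5, C 9, D 0, E 3. A and C advance.
Runoff: A is ranked above C on 12 ballots, C above A on 17.

C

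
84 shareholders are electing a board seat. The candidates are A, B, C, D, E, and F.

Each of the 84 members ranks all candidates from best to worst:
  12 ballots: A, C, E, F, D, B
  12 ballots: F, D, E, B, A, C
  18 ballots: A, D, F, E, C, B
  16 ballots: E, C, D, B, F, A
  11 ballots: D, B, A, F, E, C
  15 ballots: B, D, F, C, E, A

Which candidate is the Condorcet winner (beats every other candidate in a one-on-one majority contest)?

D vs A: 54–30
D vs B: 69–15
D vs C: 56–28
D vs E: 56–28
D vs F: 60–24
D beats every other candidate.

D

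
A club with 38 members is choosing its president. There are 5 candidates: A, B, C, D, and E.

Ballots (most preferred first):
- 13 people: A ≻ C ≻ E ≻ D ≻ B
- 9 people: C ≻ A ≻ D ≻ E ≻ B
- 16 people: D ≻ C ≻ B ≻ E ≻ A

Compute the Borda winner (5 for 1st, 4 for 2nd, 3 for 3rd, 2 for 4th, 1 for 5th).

C

A: 13×5 + 9×4 + 16×1 = 117
B: 13×1 + 9×1 + 16×3 = 70
C: 13×4 + 9×5 + 16×4 = 161
D: 13×2 + 9×3 + 16×5 = 133
E: 13×3 + 9×2 + 16×2 = 89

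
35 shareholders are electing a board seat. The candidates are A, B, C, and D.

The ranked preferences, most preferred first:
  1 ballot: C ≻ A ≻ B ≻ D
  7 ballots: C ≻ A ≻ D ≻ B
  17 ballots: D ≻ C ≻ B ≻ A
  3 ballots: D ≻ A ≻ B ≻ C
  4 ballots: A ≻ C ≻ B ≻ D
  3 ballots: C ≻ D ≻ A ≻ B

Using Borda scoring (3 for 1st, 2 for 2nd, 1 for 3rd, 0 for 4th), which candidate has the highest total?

A: 1×2 + 7×2 + 17×0 + 3×2 + 4×3 + 3×1 = 37
B: 1×1 + 7×0 + 17×1 + 3×1 + 4×1 + 3×0 = 25
C: 1×3 + 7×3 + 17×2 + 3×0 + 4×2 + 3×3 = 75
D: 1×0 + 7×1 + 17×3 + 3×3 + 4×0 + 3×2 = 73

C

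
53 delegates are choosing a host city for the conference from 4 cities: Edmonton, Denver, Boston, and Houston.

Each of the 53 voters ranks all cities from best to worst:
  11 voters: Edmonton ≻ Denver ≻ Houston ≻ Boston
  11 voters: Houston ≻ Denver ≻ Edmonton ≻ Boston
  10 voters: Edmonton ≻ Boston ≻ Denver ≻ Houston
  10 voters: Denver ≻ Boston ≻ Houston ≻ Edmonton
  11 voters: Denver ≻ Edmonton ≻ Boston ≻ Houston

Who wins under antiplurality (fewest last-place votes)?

Denver

Last-place votes: Edmonton 10, Denver 0, Boston 22, Houston 21.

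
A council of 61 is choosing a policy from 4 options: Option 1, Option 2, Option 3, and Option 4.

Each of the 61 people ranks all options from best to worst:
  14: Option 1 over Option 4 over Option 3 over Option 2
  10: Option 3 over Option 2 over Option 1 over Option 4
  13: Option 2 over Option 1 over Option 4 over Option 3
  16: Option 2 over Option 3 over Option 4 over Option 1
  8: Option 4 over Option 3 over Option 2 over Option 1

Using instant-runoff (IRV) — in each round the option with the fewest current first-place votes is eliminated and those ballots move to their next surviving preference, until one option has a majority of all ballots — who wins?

Round 1: Option 1 14, Option 2 29, Option 3 10, Option 4 8. Option 4 eliminated.
Round 2: Option 1 14, Option 2 29, Option 3 18. Option 1 eliminated.
Round 3: Option 2 29, Option 3 32. Option 3 has a majority (≥31).

Option 3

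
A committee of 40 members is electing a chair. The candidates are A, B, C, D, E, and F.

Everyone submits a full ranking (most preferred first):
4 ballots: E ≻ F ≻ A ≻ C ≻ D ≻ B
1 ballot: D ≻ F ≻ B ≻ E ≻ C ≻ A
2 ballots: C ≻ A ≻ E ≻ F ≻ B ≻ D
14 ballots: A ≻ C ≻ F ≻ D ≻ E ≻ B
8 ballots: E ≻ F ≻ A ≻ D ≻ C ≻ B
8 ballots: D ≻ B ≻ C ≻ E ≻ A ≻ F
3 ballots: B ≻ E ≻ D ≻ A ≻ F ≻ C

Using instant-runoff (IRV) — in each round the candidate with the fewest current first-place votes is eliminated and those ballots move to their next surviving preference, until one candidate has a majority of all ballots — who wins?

E

Round 1: A 14, B 3, C 2, D 9, E 12, F 0. F eliminated.
Round 2: A 14, B 3, C 2, D 9, E 12. C eliminated.
Round 3: A 16, B 3, D 9, E 12. B eliminated.
Round 4: A 16, D 9, E 15. D eliminated.
Round 5: A 16, E 24. E has a majority (≥21).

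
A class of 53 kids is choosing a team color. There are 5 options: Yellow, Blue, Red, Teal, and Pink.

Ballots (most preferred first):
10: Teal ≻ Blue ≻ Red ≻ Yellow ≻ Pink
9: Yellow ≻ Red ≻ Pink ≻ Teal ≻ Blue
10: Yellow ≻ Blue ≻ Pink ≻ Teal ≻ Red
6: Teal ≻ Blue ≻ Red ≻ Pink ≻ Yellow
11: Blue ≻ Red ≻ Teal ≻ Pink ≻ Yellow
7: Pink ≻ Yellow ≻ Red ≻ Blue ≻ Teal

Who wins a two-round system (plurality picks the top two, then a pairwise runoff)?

Teal

Round 1 first-place votes: Yellow 19, Blue 11, Red 0, Teal 16, Pink 7. Yellow and Teal advance.
Runoff: Yellow is ranked above Teal on 26 ballots, Teal above Yellow on 27.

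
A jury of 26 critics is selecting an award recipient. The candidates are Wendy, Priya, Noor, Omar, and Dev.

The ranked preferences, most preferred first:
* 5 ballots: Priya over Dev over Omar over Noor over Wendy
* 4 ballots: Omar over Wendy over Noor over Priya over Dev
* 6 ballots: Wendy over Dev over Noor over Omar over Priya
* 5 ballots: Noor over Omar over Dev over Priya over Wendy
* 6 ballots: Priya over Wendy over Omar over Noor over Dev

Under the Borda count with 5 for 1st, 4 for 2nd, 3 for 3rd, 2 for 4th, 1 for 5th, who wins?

Omar

Wendy: 5×1 + 4×4 + 6×5 + 5×1 + 6×4 = 80
Priya: 5×5 + 4×2 + 6×1 + 5×2 + 6×5 = 79
Noor: 5×2 + 4×3 + 6×3 + 5×5 + 6×2 = 77
Omar: 5×3 + 4×5 + 6×2 + 5×4 + 6×3 = 85
Dev: 5×4 + 4×1 + 6×4 + 5×3 + 6×1 = 69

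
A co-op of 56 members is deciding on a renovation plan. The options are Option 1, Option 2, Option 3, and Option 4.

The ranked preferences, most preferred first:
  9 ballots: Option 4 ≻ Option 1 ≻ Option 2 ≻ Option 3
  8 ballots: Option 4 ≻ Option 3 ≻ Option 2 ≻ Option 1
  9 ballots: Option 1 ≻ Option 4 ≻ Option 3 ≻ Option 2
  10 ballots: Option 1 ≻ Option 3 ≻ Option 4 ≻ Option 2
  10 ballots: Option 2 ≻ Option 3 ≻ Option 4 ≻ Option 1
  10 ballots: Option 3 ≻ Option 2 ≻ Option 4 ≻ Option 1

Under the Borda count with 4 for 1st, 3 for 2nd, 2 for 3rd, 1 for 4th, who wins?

Option 4

Option 1: 9×3 + 8×1 + 9×4 + 10×4 + 10×1 + 10×1 = 131
Option 2: 9×2 + 8×2 + 9×1 + 10×1 + 10×4 + 10×3 = 123
Option 3: 9×1 + 8×3 + 9×2 + 10×3 + 10×3 + 10×4 = 151
Option 4: 9×4 + 8×4 + 9×3 + 10×2 + 10×2 + 10×2 = 155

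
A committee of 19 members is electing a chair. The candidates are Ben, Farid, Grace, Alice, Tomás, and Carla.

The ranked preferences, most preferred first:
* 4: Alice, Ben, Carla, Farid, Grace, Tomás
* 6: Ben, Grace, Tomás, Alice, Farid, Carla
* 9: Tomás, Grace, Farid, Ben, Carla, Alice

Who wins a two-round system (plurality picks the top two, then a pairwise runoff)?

Round 1 first-place votes: Ben 6, Farid 0, Grace 0, Alice 4, Tomás 9, Carla 0. Tomás and Ben advance.
Runoff: Tomás is ranked above Ben on 9 ballots, Ben above Tomás on 10.

Ben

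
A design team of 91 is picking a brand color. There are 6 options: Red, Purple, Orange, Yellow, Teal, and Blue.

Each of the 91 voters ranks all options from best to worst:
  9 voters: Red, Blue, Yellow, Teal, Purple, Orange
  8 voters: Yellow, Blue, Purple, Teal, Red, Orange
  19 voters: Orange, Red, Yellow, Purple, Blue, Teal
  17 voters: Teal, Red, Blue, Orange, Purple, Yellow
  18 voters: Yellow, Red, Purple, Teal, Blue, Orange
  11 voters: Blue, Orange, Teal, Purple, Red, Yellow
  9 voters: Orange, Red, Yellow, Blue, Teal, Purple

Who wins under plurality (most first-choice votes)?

Orange

First-place votes: Red 9, Purple 0, Orange 28, Yellow 26, Teal 17, Blue 11.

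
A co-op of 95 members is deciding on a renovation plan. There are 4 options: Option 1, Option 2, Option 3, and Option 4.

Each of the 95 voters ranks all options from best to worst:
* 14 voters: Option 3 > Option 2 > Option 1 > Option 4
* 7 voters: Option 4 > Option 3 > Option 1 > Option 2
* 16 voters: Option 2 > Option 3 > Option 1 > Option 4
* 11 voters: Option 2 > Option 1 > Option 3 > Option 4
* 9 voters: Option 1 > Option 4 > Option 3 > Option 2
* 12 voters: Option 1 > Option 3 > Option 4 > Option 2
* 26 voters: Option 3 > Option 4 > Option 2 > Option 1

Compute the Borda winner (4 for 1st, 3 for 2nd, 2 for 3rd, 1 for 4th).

Option 3

Option 1: 14×2 + 7×2 + 16×2 + 11×3 + 9×4 + 12×4 + 26×1 = 217
Option 2: 14×3 + 7×1 + 16×4 + 11×4 + 9×1 + 12×1 + 26×2 = 230
Option 3: 14×4 + 7×3 + 16×3 + 11×2 + 9×2 + 12×3 + 26×4 = 305
Option 4: 14×1 + 7×4 + 16×1 + 11×1 + 9×3 + 12×2 + 26×3 = 198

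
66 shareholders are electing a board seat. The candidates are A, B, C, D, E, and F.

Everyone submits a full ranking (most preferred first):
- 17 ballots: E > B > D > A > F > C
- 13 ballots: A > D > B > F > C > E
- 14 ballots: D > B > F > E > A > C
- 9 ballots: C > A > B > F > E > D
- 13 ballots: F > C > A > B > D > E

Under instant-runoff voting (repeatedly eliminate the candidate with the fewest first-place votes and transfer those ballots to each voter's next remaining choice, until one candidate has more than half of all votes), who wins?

Round 1: A 13, B 0, C 9, D 14, E 17, F 13. B eliminated.
Round 2: A 13, C 9, D 14, E 17, F 13. C eliminated.
Round 3: A 22, D 14, E 17, F 13. F eliminated.
Round 4: A 35, D 14, E 17. A has a majority (≥34).

A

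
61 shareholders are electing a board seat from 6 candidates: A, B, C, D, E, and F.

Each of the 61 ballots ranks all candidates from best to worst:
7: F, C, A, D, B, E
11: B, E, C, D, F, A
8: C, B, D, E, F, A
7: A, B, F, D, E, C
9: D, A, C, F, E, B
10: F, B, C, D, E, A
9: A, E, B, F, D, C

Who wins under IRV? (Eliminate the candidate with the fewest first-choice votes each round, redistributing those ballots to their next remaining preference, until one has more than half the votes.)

Round 1: A 16, B 11, C 8, D 9, E 0, F 17. E eliminated.
Round 2: A 16, B 11, C 8, D 9, F 17. C eliminated.
Round 3: A 16, B 19, D 9, F 17. D eliminated.
Round 4: A 25, B 19, F 17. F eliminated.
Round 5: A 32, B 29. A has a majority (≥31).

A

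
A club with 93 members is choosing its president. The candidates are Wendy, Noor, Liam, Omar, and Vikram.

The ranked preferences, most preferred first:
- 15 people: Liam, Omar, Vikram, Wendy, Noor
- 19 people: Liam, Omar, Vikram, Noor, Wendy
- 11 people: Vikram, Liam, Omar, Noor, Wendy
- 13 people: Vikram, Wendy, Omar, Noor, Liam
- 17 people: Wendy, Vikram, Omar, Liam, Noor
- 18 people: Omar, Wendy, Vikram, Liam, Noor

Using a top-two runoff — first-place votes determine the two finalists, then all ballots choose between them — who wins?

Round 1 first-place votes: Wendy 17, Noor 0, Liam 34, Omar 18, Vikram 24. Liam and Vikram advance.
Runoff: Liam is ranked above Vikram on 34 ballots, Vikram above Liam on 59.

Vikram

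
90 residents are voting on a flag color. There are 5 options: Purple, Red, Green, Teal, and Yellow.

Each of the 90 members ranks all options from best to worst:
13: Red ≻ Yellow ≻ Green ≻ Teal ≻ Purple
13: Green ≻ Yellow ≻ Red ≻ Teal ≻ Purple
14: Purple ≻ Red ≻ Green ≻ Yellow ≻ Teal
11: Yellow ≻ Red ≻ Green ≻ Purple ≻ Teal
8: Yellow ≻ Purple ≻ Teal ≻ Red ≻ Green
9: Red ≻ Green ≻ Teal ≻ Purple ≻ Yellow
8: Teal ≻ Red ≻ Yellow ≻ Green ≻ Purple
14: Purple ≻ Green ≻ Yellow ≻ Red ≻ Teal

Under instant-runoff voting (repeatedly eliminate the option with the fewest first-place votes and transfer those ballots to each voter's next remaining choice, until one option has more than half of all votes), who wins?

Round 1: Purple 28, Red 22, Green 13, Teal 8, Yellow 19. Teal eliminated.
Round 2: Purple 28, Red 30, Green 13, Yellow 19. Green eliminated.
Round 3: Purple 28, Red 30, Yellow 32. Purple eliminated.
Round 4: Red 44, Yellow 46. Yellow has a majority (≥46).

Yellow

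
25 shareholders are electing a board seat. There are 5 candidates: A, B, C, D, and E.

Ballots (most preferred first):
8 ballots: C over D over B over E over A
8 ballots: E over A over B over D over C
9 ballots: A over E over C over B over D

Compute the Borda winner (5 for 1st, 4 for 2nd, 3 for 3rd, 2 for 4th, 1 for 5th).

A: 8×1 + 8×4 + 9×5 = 85
B: 8×3 + 8×3 + 9×2 = 66
C: 8×5 + 8×1 + 9×3 = 75
D: 8×4 + 8×2 + 9×1 = 57
E: 8×2 + 8×5 + 9×4 = 92

E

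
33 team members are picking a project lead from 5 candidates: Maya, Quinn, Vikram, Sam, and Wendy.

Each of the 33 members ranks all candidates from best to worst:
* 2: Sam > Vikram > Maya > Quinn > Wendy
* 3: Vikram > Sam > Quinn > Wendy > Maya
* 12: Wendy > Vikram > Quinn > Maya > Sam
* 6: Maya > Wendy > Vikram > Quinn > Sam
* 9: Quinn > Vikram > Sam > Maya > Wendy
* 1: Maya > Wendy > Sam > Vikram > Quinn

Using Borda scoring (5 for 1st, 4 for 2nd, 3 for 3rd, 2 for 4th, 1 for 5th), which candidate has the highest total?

Vikram

Maya: 2×3 + 3×1 + 12×2 + 6×5 + 9×2 + 1×5 = 86
Quinn: 2×2 + 3×3 + 12×3 + 6×2 + 9×5 + 1×1 = 107
Vikram: 2×4 + 3×5 + 12×4 + 6×3 + 9×4 + 1×2 = 127
Sam: 2×5 + 3×4 + 12×1 + 6×1 + 9×3 + 1×3 = 70
Wendy: 2×1 + 3×2 + 12×5 + 6×4 + 9×1 + 1×4 = 105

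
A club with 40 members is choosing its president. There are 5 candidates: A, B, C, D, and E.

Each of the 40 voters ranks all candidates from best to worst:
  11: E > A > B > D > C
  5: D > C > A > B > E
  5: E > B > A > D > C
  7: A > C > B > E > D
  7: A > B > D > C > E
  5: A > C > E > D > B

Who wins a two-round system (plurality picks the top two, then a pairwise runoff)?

Round 1 first-place votes: A 19, B 0, C 0, D 5, E 16. A and E advance.
Runoff: A is ranked above E on 24 ballots, E above A on 16.

A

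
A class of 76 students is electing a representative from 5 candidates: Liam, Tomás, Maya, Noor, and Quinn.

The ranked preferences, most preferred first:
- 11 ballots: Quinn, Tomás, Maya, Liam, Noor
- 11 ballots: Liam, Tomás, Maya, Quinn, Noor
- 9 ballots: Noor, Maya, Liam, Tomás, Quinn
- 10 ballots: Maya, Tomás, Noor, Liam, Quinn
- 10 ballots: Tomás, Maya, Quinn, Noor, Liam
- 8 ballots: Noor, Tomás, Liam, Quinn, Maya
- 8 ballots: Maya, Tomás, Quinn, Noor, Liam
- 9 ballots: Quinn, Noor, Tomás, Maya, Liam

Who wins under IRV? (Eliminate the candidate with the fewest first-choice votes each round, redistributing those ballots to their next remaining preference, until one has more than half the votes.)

Round 1: Liam 11, Tomás 10, Maya 18, Noor 17, Quinn 20. Tomás eliminated.
Round 2: Liam 11, Maya 28, Noor 17, Quinn 20. Liam eliminated.
Round 3: Maya 39, Noor 17, Quinn 20. Maya has a majority (≥39).

Maya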